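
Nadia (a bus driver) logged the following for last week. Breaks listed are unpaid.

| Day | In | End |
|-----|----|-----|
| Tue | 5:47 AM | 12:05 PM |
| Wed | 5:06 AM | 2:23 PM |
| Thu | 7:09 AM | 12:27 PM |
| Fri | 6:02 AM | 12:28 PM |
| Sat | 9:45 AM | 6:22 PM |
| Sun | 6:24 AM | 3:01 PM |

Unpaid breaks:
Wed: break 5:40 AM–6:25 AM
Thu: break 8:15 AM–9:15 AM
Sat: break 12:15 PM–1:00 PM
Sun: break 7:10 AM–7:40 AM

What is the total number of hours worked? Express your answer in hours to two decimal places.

41.55 hours

Tue: 5:47 AM–12:05 PM = 6 h 18 min
Wed: 5:06 AM–2:23 PM = 9 h 17 min; less 45 min break → 8 h 32 min
Thu: 7:09 AM–12:27 PM = 5 h 18 min; less 60 min break → 4 h 18 min
Fri: 6:02 AM–12:28 PM = 6 h 26 min
Sat: 9:45 AM–6:22 PM = 8 h 37 min; less 45 min break → 7 h 52 min
Sun: 6:24 AM–3:01 PM = 8 h 37 min; less 30 min break → 8 h 7 min
Total: 6 h 18 min + 8 h 32 min + 4 h 18 min + 6 h 26 min + 7 h 52 min + 8 h 7 min = 41 h 33 min.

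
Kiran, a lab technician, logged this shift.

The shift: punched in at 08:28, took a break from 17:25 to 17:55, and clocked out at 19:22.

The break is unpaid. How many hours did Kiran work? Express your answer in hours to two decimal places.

10.40 hours

The shift: 08:28–19:22 = 10 h 54 min; less 30 min break → 10 h 24 min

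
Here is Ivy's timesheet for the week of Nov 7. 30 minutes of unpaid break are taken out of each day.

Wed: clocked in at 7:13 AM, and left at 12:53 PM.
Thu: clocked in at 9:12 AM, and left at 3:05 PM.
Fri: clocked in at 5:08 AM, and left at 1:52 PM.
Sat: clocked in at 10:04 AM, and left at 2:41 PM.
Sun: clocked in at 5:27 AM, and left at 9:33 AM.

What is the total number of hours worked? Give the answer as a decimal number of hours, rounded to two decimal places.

Wed: 7:13 AM–12:53 PM = 5 h 40 min; less 30 min break → 5 h 10 min
Thu: 9:12 AM–3:05 PM = 5 h 53 min; less 30 min break → 5 h 23 min
Fri: 5:08 AM–1:52 PM = 8 h 44 min; less 30 min break → 8 h 14 min
Sat: 10:04 AM–2:41 PM = 4 h 37 min; less 30 min break → 4 h 7 min
Sun: 5:27 AM–9:33 AM = 4 h 6 min; less 30 min break → 3 h 36 min
Total: 5 h 10 min + 5 h 23 min + 8 h 14 min + 4 h 7 min + 3 h 36 min = 26 h 30 min.

26.50 hours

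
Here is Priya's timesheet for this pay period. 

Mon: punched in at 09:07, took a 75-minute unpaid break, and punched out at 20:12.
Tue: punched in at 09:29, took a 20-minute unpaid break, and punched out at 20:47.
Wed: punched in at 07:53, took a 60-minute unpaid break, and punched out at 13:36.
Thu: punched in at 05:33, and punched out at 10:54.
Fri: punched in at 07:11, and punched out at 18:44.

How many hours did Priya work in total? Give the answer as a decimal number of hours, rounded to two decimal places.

Mon: 09:07–20:12 = 11 h 5 min; less 75 min break → 9 h 50 min
Tue: 09:29–20:47 = 11 h 18 min; less 20 min break → 10 h 58 min
Wed: 07:53–13:36 = 5 h 43 min; less 60 min break → 4 h 43 min
Thu: 05:33–10:54 = 5 h 21 min
Fri: 07:11–18:44 = 11 h 33 min
Total: 9 h 50 min + 10 h 58 min + 4 h 43 min + 5 h 21 min + 11 h 33 min = 42 h 25 min.

42.42 hours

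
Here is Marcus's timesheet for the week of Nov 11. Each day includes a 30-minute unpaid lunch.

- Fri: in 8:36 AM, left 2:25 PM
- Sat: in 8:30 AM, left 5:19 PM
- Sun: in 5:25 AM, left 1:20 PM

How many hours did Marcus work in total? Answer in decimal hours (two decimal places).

21.05 hours

Fri: 8:36 AM–2:25 PM = 5 h 49 min; less 30 min break → 5 h 19 min
Sat: 8:30 AM–5:19 PM = 8 h 49 min; less 30 min break → 8 h 19 min
Sun: 5:25 AM–1:20 PM = 7 h 55 min; less 30 min break → 7 h 25 min
Total: 5 h 19 min + 8 h 19 min + 7 h 25 min = 21 h 3 min.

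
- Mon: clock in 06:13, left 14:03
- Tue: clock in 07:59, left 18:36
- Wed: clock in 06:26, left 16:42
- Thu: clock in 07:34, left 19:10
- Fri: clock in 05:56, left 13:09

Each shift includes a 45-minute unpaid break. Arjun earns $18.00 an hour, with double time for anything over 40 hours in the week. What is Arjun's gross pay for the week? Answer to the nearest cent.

$856.20

Mon: 06:13–14:03 = 7 h 50 min; less 45 min break → 7 h 5 min
Tue: 07:59–18:36 = 10 h 37 min; less 45 min break → 9 h 52 min
Wed: 06:26–16:42 = 10 h 16 min; less 45 min break → 9 h 31 min
Thu: 07:34–19:10 = 11 h 36 min; less 45 min break → 10 h 51 min
Fri: 05:56–13:09 = 7 h 13 min; less 45 min break → 6 h 28 min
Total worked: 43 h 47 min = 2627 min.
Regular 40 h 0 min = 2400 min at $18.00/h; overtime 3 h 47 min = 227 min at $36.00/h.
Pay = (2400 × $18.00 + 227 × $36.00) ÷ 60 = $856.20.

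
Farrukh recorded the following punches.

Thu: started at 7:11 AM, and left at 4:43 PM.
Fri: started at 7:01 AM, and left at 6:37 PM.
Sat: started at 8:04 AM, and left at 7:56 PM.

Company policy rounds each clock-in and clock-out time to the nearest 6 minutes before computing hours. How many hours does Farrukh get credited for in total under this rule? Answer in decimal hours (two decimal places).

32.90 hours

Thu: in 7:11 AM→7:12 AM, out 4:43 PM→4:42 PM; 9 h 30 min
Fri: in 7:01 AM→7:00 AM, out 6:37 PM→6:36 PM; 11 h 36 min
Sat: in 8:04 AM→8:06 AM, out 7:56 PM→7:54 PM; 11 h 48 min
Total credited: 32 h 54 min.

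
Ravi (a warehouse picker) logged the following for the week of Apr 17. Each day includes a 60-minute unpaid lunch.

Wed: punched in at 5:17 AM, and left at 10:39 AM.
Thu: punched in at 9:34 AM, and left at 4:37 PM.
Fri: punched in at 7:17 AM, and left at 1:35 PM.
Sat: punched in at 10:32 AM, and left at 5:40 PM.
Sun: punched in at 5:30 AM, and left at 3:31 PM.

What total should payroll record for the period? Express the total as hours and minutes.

30 h 52 min

Wed: 5:17 AM–10:39 AM = 5 h 22 min; less 60 min break → 4 h 22 min
Thu: 9:34 AM–4:37 PM = 7 h 3 min; less 60 min break → 6 h 3 min
Fri: 7:17 AM–1:35 PM = 6 h 18 min; less 60 min break → 5 h 18 min
Sat: 10:32 AM–5:40 PM = 7 h 8 min; less 60 min break → 6 h 8 min
Sun: 5:30 AM–3:31 PM = 10 h 1 min; less 60 min break → 9 h 1 min
Total: 4 h 22 min + 6 h 3 min + 5 h 18 min + 6 h 8 min + 9 h 1 min = 30 h 52 min.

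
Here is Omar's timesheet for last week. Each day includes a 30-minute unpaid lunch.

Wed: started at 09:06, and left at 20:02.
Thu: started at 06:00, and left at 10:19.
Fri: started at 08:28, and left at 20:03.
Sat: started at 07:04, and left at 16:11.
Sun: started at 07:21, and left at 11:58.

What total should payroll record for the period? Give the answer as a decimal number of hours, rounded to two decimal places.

38.07 hours

Wed: 09:06–20:02 = 10 h 56 min; less 30 min break → 10 h 26 min
Thu: 06:00–10:19 = 4 h 19 min; less 30 min break → 3 h 49 min
Fri: 08:28–20:03 = 11 h 35 min; less 30 min break → 11 h 5 min
Sat: 07:04–16:11 = 9 h 7 min; less 30 min break → 8 h 37 min
Sun: 07:21–11:58 = 4 h 37 min; less 30 min break → 4 h 7 min
Total: 10 h 26 min + 3 h 49 min + 11 h 5 min + 8 h 37 min + 4 h 7 min = 38 h 4 min.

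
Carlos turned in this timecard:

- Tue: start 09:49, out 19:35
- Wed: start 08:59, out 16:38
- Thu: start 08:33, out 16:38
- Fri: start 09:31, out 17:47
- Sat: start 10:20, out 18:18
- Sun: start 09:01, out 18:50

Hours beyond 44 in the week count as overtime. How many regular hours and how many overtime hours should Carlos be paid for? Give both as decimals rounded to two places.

Regular 44.00 hours, overtime 7.55 hours

Tue: 09:49–19:35 = 9 h 46 min
Wed: 08:59–16:38 = 7 h 39 min
Thu: 08:33–16:38 = 8 h 5 min
Fri: 09:31–17:47 = 8 h 16 min
Sat: 10:20–18:18 = 7 h 58 min
Sun: 09:01–18:50 = 9 h 49 min
Total worked: 51 h 33 min = 51.55 h.
Threshold 44 h → overtime 7 h 33 min, regular 44 h 0 min.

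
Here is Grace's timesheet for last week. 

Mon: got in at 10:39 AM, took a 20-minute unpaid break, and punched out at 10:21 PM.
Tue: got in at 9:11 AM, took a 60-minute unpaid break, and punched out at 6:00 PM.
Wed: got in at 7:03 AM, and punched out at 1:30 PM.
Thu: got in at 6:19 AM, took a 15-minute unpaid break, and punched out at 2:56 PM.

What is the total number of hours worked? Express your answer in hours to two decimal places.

Mon: 10:39 AM–10:21 PM = 11 h 42 min; less 20 min break → 11 h 22 min
Tue: 9:11 AM–6:00 PM = 8 h 49 min; less 60 min break → 7 h 49 min
Wed: 7:03 AM–1:30 PM = 6 h 27 min
Thu: 6:19 AM–2:56 PM = 8 h 37 min; less 15 min break → 8 h 22 min
Total: 11 h 22 min + 7 h 49 min + 6 h 27 min + 8 h 22 min = 34 h 0 min.

34.00 hours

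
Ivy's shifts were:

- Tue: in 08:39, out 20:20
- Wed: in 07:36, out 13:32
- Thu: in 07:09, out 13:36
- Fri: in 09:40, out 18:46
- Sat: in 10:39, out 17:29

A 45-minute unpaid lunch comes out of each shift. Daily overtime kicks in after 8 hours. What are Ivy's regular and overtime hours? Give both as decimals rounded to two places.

Regular 32.97 hours, overtime 3.28 hours

Tue: 08:39–20:20 = 11 h 41 min; less 45 min break → 10 h 56 min
Wed: 07:36–13:32 = 5 h 56 min; less 45 min break → 5 h 11 min
Thu: 07:09–13:36 = 6 h 27 min; less 45 min break → 5 h 42 min
Fri: 09:40–18:46 = 9 h 6 min; less 45 min break → 8 h 21 min
Sat: 10:39–17:29 = 6 h 50 min; less 45 min break → 6 h 5 min
Tue reg 8 h 0 min / OT 2 h 56 min; Wed reg 5 h 11 min / OT 0 h 0 min; Thu reg 5 h 42 min / OT 0 h 0 min; Fri reg 8 h 0 min / OT 0 h 21 min; Sat reg 6 h 5 min / OT 0 h 0 min.
Totals: regular 32 h 58 min, overtime 3 h 17 min.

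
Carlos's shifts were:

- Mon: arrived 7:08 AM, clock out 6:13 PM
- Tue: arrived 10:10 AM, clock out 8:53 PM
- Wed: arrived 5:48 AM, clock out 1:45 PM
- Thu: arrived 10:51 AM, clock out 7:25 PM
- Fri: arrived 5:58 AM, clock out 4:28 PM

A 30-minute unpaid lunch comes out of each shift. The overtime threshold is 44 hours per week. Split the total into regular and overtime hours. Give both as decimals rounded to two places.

Mon: 7:08 AM–6:13 PM = 11 h 5 min; less 30 min break → 10 h 35 min
Tue: 10:10 AM–8:53 PM = 10 h 43 min; less 30 min break → 10 h 13 min
Wed: 5:48 AM–1:45 PM = 7 h 57 min; less 30 min break → 7 h 27 min
Thu: 10:51 AM–7:25 PM = 8 h 34 min; less 30 min break → 8 h 4 min
Fri: 5:58 AM–4:28 PM = 10 h 30 min; less 30 min break → 10 h 0 min
Total worked: 46 h 19 min = 46.32 h.
Threshold 44 h → overtime 2 h 19 min, regular 44 h 0 min.

Regular 44.00 hours, overtime 2.32 hours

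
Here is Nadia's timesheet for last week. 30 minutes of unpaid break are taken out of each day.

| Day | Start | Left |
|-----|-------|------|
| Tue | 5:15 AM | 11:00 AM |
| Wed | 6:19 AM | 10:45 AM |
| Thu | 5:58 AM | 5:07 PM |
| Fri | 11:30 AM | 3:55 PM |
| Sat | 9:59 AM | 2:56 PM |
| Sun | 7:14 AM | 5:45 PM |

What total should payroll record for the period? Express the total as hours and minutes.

38 h 13 min

Tue: 5:15 AM–11:00 AM = 5 h 45 min; less 30 min break → 5 h 15 min
Wed: 6:19 AM–10:45 AM = 4 h 26 min; less 30 min break → 3 h 56 min
Thu: 5:58 AM–5:07 PM = 11 h 9 min; less 30 min break → 10 h 39 min
Fri: 11:30 AM–3:55 PM = 4 h 25 min; less 30 min break → 3 h 55 min
Sat: 9:59 AM–2:56 PM = 4 h 57 min; less 30 min break → 4 h 27 min
Sun: 7:14 AM–5:45 PM = 10 h 31 min; less 30 min break → 10 h 1 min
Total: 5 h 15 min + 3 h 56 min + 10 h 39 min + 3 h 55 min + 4 h 27 min + 10 h 1 min = 38 h 13 min.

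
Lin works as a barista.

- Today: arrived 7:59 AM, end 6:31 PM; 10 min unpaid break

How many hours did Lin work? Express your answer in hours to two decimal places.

10.37 hours

Today: 7:59 AM–6:31 PM = 10 h 32 min; less 10 min break → 10 h 22 min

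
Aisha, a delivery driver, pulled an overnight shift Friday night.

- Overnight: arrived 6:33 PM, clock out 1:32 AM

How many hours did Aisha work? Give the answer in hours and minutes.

6 h 59 min

Overnight: 6:33 PM → midnight = 5 h 27 min; midnight → 1:32 AM = 1 h 32 min; span 6 h 59 min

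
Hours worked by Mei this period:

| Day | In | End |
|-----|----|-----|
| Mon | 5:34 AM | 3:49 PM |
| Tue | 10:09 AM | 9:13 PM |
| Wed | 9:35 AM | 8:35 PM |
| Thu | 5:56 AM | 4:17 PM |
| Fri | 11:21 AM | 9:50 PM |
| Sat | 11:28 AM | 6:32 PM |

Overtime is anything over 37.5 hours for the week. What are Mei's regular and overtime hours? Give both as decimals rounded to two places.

Mon: 5:34 AM–3:49 PM = 10 h 15 min
Tue: 10:09 AM–9:13 PM = 11 h 4 min
Wed: 9:35 AM–8:35 PM = 11 h 0 min
Thu: 5:56 AM–4:17 PM = 10 h 21 min
Fri: 11:21 AM–9:50 PM = 10 h 29 min
Sat: 11:28 AM–6:32 PM = 7 h 4 min
Total worked: 60 h 13 min = 60.22 h.
Threshold 37.5 h → overtime 22 h 43 min, regular 37 h 30 min.

Regular 37.50 hours, overtime 22.72 hours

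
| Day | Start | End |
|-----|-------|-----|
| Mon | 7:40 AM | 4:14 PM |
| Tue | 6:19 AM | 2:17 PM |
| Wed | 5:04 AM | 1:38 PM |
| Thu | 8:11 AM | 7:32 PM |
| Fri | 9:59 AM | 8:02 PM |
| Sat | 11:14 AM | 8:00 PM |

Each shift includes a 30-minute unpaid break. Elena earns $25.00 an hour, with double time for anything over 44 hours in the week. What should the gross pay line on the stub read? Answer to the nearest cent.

$1513.33

Mon: 7:40 AM–4:14 PM = 8 h 34 min; less 30 min break → 8 h 4 min
Tue: 6:19 AM–2:17 PM = 7 h 58 min; less 30 min break → 7 h 28 min
Wed: 5:04 AM–1:38 PM = 8 h 34 min; less 30 min break → 8 h 4 min
Thu: 8:11 AM–7:32 PM = 11 h 21 min; less 30 min break → 10 h 51 min
Fri: 9:59 AM–8:02 PM = 10 h 3 min; less 30 min break → 9 h 33 min
Sat: 11:14 AM–8:00 PM = 8 h 46 min; less 30 min break → 8 h 16 min
Total worked: 52 h 16 min = 3136 min.
Regular 44 h 0 min = 2640 min at $25.00/h; overtime 8 h 16 min = 496 min at $50.00/h.
Pay = (2640 × $25.00 + 496 × $50.00) ÷ 60 = $1513.33.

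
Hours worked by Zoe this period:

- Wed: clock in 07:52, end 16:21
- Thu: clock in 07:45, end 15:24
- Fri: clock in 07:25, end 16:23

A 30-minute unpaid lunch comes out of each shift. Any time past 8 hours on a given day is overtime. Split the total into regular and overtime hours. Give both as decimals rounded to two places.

Wed: 07:52–16:21 = 8 h 29 min; less 30 min break → 7 h 59 min
Thu: 07:45–15:24 = 7 h 39 min; less 30 min break → 7 h 9 min
Fri: 07:25–16:23 = 8 h 58 min; less 30 min break → 8 h 28 min
Wed reg 7 h 59 min / OT 0 h 0 min; Thu reg 7 h 9 min / OT 0 h 0 min; Fri reg 8 h 0 min / OT 0 h 28 min.
Totals: regular 23 h 8 min, overtime 0 h 28 min.

Regular 23.13 hours, overtime 0.47 hours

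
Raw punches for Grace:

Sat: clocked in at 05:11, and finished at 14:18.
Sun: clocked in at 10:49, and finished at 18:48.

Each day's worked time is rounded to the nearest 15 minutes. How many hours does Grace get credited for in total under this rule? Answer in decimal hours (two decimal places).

Sat: 05:11–14:18 = 9 h 7 min → rounds to 9 h 0 min
Sun: 10:49–18:48 = 7 h 59 min → rounds to 8 h 0 min
Total credited: 17 h 0 min.

17.00 hours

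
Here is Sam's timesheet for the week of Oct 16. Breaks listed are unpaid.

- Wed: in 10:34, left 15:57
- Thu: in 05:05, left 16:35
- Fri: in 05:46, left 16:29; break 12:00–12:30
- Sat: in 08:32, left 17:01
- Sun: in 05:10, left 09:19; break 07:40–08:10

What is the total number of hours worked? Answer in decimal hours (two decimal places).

Wed: 10:34–15:57 = 5 h 23 min
Thu: 05:05–16:35 = 11 h 30 min
Fri: 05:46–16:29 = 10 h 43 min; less 30 min break → 10 h 13 min
Sat: 08:32–17:01 = 8 h 29 min
Sun: 05:10–09:19 = 4 h 9 min; less 30 min break → 3 h 39 min
Total: 5 h 23 min + 11 h 30 min + 10 h 13 min + 8 h 29 min + 3 h 39 min = 39 h 14 min.

39.23 hours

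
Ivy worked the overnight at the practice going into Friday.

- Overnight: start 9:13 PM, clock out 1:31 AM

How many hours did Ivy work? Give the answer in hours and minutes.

Overnight: 9:13 PM → midnight = 2 h 47 min; midnight → 1:31 AM = 1 h 31 min; span 4 h 18 min

4 h 18 min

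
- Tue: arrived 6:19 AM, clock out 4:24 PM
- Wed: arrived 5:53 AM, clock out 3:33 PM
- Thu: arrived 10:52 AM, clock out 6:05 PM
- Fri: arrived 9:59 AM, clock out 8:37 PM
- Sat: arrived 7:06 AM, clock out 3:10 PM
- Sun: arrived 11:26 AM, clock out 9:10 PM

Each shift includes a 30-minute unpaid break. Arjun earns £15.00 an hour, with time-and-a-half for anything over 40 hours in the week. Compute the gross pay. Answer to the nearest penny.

Tue: 6:19 AM–4:24 PM = 10 h 5 min; less 30 min break → 9 h 35 min
Wed: 5:53 AM–3:33 PM = 9 h 40 min; less 30 min break → 9 h 10 min
Thu: 10:52 AM–6:05 PM = 7 h 13 min; less 30 min break → 6 h 43 min
Fri: 9:59 AM–8:37 PM = 10 h 38 min; less 30 min break → 10 h 8 min
Sat: 7:06 AM–3:10 PM = 8 h 4 min; less 30 min break → 7 h 34 min
Sun: 11:26 AM–9:10 PM = 9 h 44 min; less 30 min break → 9 h 14 min
Total worked: 52 h 24 min = 3144 min.
Regular 40 h 0 min = 2400 min at £15.00/h; overtime 12 h 24 min = 744 min at £22.50/h.
Pay = (2400 × £15.00 + 744 × £22.50) ÷ 60 = £879.00.

£879.00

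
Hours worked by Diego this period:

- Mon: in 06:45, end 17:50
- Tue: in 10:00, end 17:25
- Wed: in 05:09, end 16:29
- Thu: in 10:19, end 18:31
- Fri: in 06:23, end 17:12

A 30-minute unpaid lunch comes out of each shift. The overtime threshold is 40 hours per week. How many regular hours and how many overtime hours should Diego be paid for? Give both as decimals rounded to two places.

Regular 40.00 hours, overtime 6.35 hours

Mon: 06:45–17:50 = 11 h 5 min; less 30 min break → 10 h 35 min
Tue: 10:00–17:25 = 7 h 25 min; less 30 min break → 6 h 55 min
Wed: 05:09–16:29 = 11 h 20 min; less 30 min break → 10 h 50 min
Thu: 10:19–18:31 = 8 h 12 min; less 30 min break → 7 h 42 min
Fri: 06:23–17:12 = 10 h 49 min; less 30 min break → 10 h 19 min
Total worked: 46 h 21 min = 46.35 h.
Threshold 40 h → overtime 6 h 21 min, regular 40 h 0 min.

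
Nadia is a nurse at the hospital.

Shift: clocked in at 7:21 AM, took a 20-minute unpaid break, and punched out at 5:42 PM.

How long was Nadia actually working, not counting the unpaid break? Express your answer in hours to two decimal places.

10.02 hours

Shift: 7:21 AM–5:42 PM = 10 h 21 min; less 20 min break → 10 h 1 min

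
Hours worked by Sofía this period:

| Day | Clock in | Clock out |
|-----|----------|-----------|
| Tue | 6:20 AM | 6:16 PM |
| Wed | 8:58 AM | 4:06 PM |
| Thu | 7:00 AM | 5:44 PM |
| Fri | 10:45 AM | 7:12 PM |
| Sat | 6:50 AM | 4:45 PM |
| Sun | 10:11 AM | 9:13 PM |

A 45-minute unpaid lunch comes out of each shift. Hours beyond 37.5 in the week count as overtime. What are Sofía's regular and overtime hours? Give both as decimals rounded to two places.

Regular 37.50 hours, overtime 17.20 hours

Tue: 6:20 AM–6:16 PM = 11 h 56 min; less 45 min break → 11 h 11 min
Wed: 8:58 AM–4:06 PM = 7 h 8 min; less 45 min break → 6 h 23 min
Thu: 7:00 AM–5:44 PM = 10 h 44 min; less 45 min break → 9 h 59 min
Fri: 10:45 AM–7:12 PM = 8 h 27 min; less 45 min break → 7 h 42 min
Sat: 6:50 AM–4:45 PM = 9 h 55 min; less 45 min break → 9 h 10 min
Sun: 10:11 AM–9:13 PM = 11 h 2 min; less 45 min break → 10 h 17 min
Total worked: 54 h 42 min = 54.70 h.
Threshold 37.5 h → overtime 17 h 12 min, regular 37 h 30 min.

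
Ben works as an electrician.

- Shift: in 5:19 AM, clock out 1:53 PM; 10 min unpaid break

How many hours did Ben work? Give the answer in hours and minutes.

Shift: 5:19 AM–1:53 PM = 8 h 34 min; less 10 min break → 8 h 24 min

8 h 24 min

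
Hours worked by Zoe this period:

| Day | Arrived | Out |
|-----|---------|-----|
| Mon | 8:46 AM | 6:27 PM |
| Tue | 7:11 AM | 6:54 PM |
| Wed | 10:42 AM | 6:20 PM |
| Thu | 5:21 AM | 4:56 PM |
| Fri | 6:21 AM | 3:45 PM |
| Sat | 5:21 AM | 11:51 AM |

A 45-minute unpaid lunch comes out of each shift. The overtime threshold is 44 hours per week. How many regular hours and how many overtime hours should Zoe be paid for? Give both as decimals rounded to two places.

Mon: 8:46 AM–6:27 PM = 9 h 41 min; less 45 min break → 8 h 56 min
Tue: 7:11 AM–6:54 PM = 11 h 43 min; less 45 min break → 10 h 58 min
Wed: 10:42 AM–6:20 PM = 7 h 38 min; less 45 min break → 6 h 53 min
Thu: 5:21 AM–4:56 PM = 11 h 35 min; less 45 min break → 10 h 50 min
Fri: 6:21 AM–3:45 PM = 9 h 24 min; less 45 min break → 8 h 39 min
Sat: 5:21 AM–11:51 AM = 6 h 30 min; less 45 min break → 5 h 45 min
Total worked: 52 h 1 min = 52.02 h.
Threshold 44 h → overtime 8 h 1 min, regular 44 h 0 min.

Regular 44.00 hours, overtime 8.02 hours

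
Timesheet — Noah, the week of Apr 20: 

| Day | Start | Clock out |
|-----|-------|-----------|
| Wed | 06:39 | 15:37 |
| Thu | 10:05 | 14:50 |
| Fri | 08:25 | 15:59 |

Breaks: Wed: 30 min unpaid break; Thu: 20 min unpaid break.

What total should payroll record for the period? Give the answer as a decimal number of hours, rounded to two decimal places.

Wed: 06:39–15:37 = 8 h 58 min; less 30 min break → 8 h 28 min
Thu: 10:05–14:50 = 4 h 45 min; less 20 min break → 4 h 25 min
Fri: 08:25–15:59 = 7 h 34 min
Total: 8 h 28 min + 4 h 25 min + 7 h 34 min = 20 h 27 min.

20.45 hours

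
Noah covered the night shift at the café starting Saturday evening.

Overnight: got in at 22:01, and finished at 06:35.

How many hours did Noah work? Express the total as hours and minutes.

8 h 34 min

Overnight: 22:01 → midnight = 1 h 59 min; midnight → 06:35 = 6 h 35 min; span 8 h 34 min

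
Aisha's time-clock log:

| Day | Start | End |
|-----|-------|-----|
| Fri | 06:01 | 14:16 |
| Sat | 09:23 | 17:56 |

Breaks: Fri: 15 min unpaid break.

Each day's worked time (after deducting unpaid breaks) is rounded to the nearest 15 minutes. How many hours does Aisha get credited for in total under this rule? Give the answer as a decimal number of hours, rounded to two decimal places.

16.50 hours

Fri: 06:01–14:16 = 8 h 15 min − 15 min = 8 h 0 min → rounds to 8 h 0 min
Sat: 09:23–17:56 = 8 h 33 min → rounds to 8 h 30 min
Total credited: 16 h 30 min.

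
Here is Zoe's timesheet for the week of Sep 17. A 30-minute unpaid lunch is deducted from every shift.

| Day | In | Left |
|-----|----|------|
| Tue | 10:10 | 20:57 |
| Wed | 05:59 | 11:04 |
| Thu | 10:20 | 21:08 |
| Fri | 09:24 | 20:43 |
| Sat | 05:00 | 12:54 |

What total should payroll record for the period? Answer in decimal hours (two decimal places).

Tue: 10:10–20:57 = 10 h 47 min; less 30 min break → 10 h 17 min
Wed: 05:59–11:04 = 5 h 5 min; less 30 min break → 4 h 35 min
Thu: 10:20–21:08 = 10 h 48 min; less 30 min break → 10 h 18 min
Fri: 09:24–20:43 = 11 h 19 min; less 30 min break → 10 h 49 min
Sat: 05:00–12:54 = 7 h 54 min; less 30 min break → 7 h 24 min
Total: 10 h 17 min + 4 h 35 min + 10 h 18 min + 10 h 49 min + 7 h 24 min = 43 h 23 min.

43.38 hours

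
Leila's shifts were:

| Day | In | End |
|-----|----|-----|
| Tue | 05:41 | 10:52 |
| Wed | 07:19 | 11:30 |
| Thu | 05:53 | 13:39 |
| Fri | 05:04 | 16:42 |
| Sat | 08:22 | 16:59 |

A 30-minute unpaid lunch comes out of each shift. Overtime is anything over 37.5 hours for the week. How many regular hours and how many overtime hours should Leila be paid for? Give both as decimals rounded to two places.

Regular 34.88 hours, overtime 0.00 hours

Tue: 05:41–10:52 = 5 h 11 min; less 30 min break → 4 h 41 min
Wed: 07:19–11:30 = 4 h 11 min; less 30 min break → 3 h 41 min
Thu: 05:53–13:39 = 7 h 46 min; less 30 min break → 7 h 16 min
Fri: 05:04–16:42 = 11 h 38 min; less 30 min break → 11 h 8 min
Sat: 08:22–16:59 = 8 h 37 min; less 30 min break → 8 h 7 min
Total worked: 34 h 53 min = 34.88 h.
Threshold 37.5 h → overtime 0 h 0 min, regular 34 h 53 min.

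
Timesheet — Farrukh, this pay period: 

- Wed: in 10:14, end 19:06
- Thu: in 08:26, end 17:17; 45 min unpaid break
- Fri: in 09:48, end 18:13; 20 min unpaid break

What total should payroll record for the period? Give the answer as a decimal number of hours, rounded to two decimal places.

25.05 hours

Wed: 10:14–19:06 = 8 h 52 min
Thu: 08:26–17:17 = 8 h 51 min; less 45 min break → 8 h 6 min
Fri: 09:48–18:13 = 8 h 25 min; less 20 min break → 8 h 5 min
Total: 8 h 52 min + 8 h 6 min + 8 h 5 min = 25 h 3 min.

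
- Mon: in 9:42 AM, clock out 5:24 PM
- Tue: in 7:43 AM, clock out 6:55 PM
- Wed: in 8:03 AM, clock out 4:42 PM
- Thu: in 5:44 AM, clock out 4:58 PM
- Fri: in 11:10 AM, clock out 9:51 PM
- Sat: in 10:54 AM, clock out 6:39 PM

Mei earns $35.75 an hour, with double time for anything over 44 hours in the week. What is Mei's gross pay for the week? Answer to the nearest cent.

Mon: 9:42 AM–5:24 PM = 7 h 42 min
Tue: 7:43 AM–6:55 PM = 11 h 12 min
Wed: 8:03 AM–4:42 PM = 8 h 39 min
Thu: 5:44 AM–4:58 PM = 11 h 14 min
Fri: 11:10 AM–9:51 PM = 10 h 41 min
Sat: 10:54 AM–6:39 PM = 7 h 45 min
Total worked: 57 h 13 min = 3433 min.
Regular 44 h 0 min = 2640 min at $35.75/h; overtime 13 h 13 min = 793 min at $71.50/h.
Pay = (2640 × $35.75 + 793 × $71.50) ÷ 60 = $2517.99.

$2517.99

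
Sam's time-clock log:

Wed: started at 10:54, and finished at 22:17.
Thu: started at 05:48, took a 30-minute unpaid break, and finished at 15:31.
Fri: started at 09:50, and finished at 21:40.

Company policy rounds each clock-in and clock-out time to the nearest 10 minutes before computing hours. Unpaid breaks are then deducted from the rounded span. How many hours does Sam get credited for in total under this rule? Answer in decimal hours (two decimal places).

32.50 hours

Wed: in 10:54→10:50, out 22:17→22:20; 11 h 30 min
Thu: in 05:48→05:50, out 15:31→15:30; 9 h 40 min − 30 min = 9 h 10 min
Fri: in 09:50→09:50, out 21:40→21:40; 11 h 50 min
Total credited: 32 h 30 min.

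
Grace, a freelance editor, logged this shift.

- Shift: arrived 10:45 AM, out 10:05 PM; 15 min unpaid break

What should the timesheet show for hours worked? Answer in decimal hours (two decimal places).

11.08 hours

Shift: 10:45 AM–10:05 PM = 11 h 20 min; less 15 min break → 11 h 5 min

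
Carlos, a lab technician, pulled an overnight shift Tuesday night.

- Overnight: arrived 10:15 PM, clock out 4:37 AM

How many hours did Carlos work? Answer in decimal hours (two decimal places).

Overnight: 10:15 PM → midnight = 1 h 45 min; midnight → 4:37 AM = 4 h 37 min; span 6 h 22 min

6.37 hours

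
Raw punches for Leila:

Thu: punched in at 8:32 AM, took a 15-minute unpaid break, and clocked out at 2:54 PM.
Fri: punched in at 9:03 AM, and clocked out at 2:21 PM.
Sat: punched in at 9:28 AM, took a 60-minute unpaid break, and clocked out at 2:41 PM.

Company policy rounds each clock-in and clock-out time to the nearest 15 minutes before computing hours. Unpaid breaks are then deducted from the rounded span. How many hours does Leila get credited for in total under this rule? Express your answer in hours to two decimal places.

15.75 hours

Thu: in 8:32 AM→8:30 AM, out 2:54 PM→3:00 PM; 6 h 30 min − 15 min = 6 h 15 min
Fri: in 9:03 AM→9:00 AM, out 2:21 PM→2:15 PM; 5 h 15 min
Sat: in 9:28 AM→9:30 AM, out 2:41 PM→2:45 PM; 5 h 15 min − 60 min = 4 h 15 min
Total credited: 15 h 45 min.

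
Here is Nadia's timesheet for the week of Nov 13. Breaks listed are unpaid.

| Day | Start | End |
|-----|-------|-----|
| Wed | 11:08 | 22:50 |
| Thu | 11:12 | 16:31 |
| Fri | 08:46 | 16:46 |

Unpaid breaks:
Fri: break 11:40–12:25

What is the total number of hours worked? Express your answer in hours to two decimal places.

Wed: 11:08–22:50 = 11 h 42 min
Thu: 11:12–16:31 = 5 h 19 min
Fri: 08:46–16:46 = 8 h 0 min; less 45 min break → 7 h 15 min
Total: 11 h 42 min + 5 h 19 min + 7 h 15 min = 24 h 16 min.

24.27 hours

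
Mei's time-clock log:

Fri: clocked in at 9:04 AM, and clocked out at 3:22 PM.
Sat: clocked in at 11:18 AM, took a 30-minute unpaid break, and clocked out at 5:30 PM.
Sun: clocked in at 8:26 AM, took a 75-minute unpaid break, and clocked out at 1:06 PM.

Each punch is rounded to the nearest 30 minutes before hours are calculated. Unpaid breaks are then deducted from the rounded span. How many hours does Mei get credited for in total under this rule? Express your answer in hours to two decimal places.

Fri: in 9:04 AM→9:00 AM, out 3:22 PM→3:30 PM; 6 h 30 min
Sat: in 11:18 AM→11:30 AM, out 5:30 PM→5:30 PM; 6 h 0 min − 30 min = 5 h 30 min
Sun: in 8:26 AM→8:30 AM, out 1:06 PM→1:00 PM; 4 h 30 min − 75 min = 3 h 15 min
Total credited: 15 h 15 min.

15.25 hours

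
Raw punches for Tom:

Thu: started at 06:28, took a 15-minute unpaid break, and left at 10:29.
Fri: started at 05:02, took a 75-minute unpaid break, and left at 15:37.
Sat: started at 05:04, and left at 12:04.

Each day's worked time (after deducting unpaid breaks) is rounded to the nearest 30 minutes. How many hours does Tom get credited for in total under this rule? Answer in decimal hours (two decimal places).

Thu: 06:28–10:29 = 4 h 1 min − 15 min = 3 h 46 min → rounds to 4 h 0 min
Fri: 05:02–15:37 = 10 h 35 min − 75 min = 9 h 20 min → rounds to 9 h 30 min
Sat: 05:04–12:04 = 7 h 0 min → rounds to 7 h 0 min
Total credited: 20 h 30 min.

20.50 hours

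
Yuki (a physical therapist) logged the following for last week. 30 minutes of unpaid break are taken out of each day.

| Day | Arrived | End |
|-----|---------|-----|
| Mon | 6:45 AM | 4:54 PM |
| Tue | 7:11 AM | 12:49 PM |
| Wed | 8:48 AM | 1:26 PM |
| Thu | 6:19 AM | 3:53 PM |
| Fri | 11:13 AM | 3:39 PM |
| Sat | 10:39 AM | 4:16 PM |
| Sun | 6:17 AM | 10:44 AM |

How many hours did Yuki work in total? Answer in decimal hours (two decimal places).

Mon: 6:45 AM–4:54 PM = 10 h 9 min; less 30 min break → 9 h 39 min
Tue: 7:11 AM–12:49 PM = 5 h 38 min; less 30 min break → 5 h 8 min
Wed: 8:48 AM–1:26 PM = 4 h 38 min; less 30 min break → 4 h 8 min
Thu: 6:19 AM–3:53 PM = 9 h 34 min; less 30 min break → 9 h 4 min
Fri: 11:13 AM–3:39 PM = 4 h 26 min; less 30 min break → 3 h 56 min
Sat: 10:39 AM–4:16 PM = 5 h 37 min; less 30 min break → 5 h 7 min
Sun: 6:17 AM–10:44 AM = 4 h 27 min; less 30 min break → 3 h 57 min
Total: 9 h 39 min + 5 h 8 min + 4 h 8 min + 9 h 4 min + 3 h 56 min + 5 h 7 min + 3 h 57 min = 40 h 59 min.

40.98 hours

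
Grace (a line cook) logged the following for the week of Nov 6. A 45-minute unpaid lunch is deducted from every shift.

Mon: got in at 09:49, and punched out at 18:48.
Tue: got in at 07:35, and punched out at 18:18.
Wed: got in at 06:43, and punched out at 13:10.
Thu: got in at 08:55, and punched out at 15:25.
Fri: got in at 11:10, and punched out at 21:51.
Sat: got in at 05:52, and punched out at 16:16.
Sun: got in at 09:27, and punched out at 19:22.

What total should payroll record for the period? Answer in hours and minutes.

Mon: 09:49–18:48 = 8 h 59 min; less 45 min break → 8 h 14 min
Tue: 07:35–18:18 = 10 h 43 min; less 45 min break → 9 h 58 min
Wed: 06:43–13:10 = 6 h 27 min; less 45 min break → 5 h 42 min
Thu: 08:55–15:25 = 6 h 30 min; less 45 min break → 5 h 45 min
Fri: 11:10–21:51 = 10 h 41 min; less 45 min break → 9 h 56 min
Sat: 05:52–16:16 = 10 h 24 min; less 45 min break → 9 h 39 min
Sun: 09:27–19:22 = 9 h 55 min; less 45 min break → 9 h 10 min
Total: 8 h 14 min + 9 h 58 min + 5 h 42 min + 5 h 45 min + 9 h 56 min + 9 h 39 min + 9 h 10 min = 58 h 24 min.

58 h 24 min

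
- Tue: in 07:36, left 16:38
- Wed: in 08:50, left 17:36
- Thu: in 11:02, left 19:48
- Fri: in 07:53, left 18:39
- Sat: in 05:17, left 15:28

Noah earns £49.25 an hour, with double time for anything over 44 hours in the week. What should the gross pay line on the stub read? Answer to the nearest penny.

£2513.39

Tue: 07:36–16:38 = 9 h 2 min
Wed: 08:50–17:36 = 8 h 46 min
Thu: 11:02–19:48 = 8 h 46 min
Fri: 07:53–18:39 = 10 h 46 min
Sat: 05:17–15:28 = 10 h 11 min
Total worked: 47 h 31 min = 2851 min.
Regular 44 h 0 min = 2640 min at £49.25/h; overtime 3 h 31 min = 211 min at £98.50/h.
Pay = (2640 × £49.25 + 211 × £98.50) ÷ 60 = £2513.39.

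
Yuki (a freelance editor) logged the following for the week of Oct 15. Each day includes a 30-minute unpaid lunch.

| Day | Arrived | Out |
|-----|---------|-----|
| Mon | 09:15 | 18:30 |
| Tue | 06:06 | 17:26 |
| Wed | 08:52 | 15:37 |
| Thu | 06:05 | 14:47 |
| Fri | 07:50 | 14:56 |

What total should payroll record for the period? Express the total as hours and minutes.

40 h 38 min

Mon: 09:15–18:30 = 9 h 15 min; less 30 min break → 8 h 45 min
Tue: 06:06–17:26 = 11 h 20 min; less 30 min break → 10 h 50 min
Wed: 08:52–15:37 = 6 h 45 min; less 30 min break → 6 h 15 min
Thu: 06:05–14:47 = 8 h 42 min; less 30 min break → 8 h 12 min
Fri: 07:50–14:56 = 7 h 6 min; less 30 min break → 6 h 36 min
Total: 8 h 45 min + 10 h 50 min + 6 h 15 min + 8 h 12 min + 6 h 36 min = 40 h 38 min.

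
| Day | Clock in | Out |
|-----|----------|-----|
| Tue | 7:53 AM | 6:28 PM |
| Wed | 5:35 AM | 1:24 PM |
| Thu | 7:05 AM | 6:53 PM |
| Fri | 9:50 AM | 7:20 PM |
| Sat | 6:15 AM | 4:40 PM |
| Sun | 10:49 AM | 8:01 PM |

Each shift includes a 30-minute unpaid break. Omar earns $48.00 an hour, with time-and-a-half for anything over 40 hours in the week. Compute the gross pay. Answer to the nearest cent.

$3094.80

Tue: 7:53 AM–6:28 PM = 10 h 35 min; less 30 min break → 10 h 5 min
Wed: 5:35 AM–1:24 PM = 7 h 49 min; less 30 min break → 7 h 19 min
Thu: 7:05 AM–6:53 PM = 11 h 48 min; less 30 min break → 11 h 18 min
Fri: 9:50 AM–7:20 PM = 9 h 30 min; less 30 min break → 9 h 0 min
Sat: 6:15 AM–4:40 PM = 10 h 25 min; less 30 min break → 9 h 55 min
Sun: 10:49 AM–8:01 PM = 9 h 12 min; less 30 min break → 8 h 42 min
Total worked: 56 h 19 min = 3379 min.
Regular 40 h 0 min = 2400 min at $48.00/h; overtime 16 h 19 min = 979 min at $72.00/h.
Pay = (2400 × $48.00 + 979 × $72.00) ÷ 60 = $3094.80.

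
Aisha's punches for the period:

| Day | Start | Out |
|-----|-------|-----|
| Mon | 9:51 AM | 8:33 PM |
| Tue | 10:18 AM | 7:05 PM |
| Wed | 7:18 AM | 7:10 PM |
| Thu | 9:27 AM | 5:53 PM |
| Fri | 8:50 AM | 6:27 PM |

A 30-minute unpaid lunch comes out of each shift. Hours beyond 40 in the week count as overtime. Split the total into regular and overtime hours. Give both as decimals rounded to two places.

Mon: 9:51 AM–8:33 PM = 10 h 42 min; less 30 min break → 10 h 12 min
Tue: 10:18 AM–7:05 PM = 8 h 47 min; less 30 min break → 8 h 17 min
Wed: 7:18 AM–7:10 PM = 11 h 52 min; less 30 min break → 11 h 22 min
Thu: 9:27 AM–5:53 PM = 8 h 26 min; less 30 min break → 7 h 56 min
Fri: 8:50 AM–6:27 PM = 9 h 37 min; less 30 min break → 9 h 7 min
Total worked: 46 h 54 min = 46.90 h.
Threshold 40 h → overtime 6 h 54 min, regular 40 h 0 min.

Regular 40.00 hours, overtime 6.90 hours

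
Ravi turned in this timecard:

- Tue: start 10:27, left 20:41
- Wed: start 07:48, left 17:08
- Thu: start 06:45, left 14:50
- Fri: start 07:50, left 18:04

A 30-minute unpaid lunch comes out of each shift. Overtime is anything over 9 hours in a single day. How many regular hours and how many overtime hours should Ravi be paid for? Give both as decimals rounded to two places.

Tue: 10:27–20:41 = 10 h 14 min; less 30 min break → 9 h 44 min
Wed: 07:48–17:08 = 9 h 20 min; less 30 min break → 8 h 50 min
Thu: 06:45–14:50 = 8 h 5 min; less 30 min break → 7 h 35 min
Fri: 07:50–18:04 = 10 h 14 min; less 30 min break → 9 h 44 min
Tue reg 9 h 0 min / OT 0 h 44 min; Wed reg 8 h 50 min / OT 0 h 0 min; Thu reg 7 h 35 min / OT 0 h 0 min; Fri reg 9 h 0 min / OT 0 h 44 min.
Totals: regular 34 h 25 min, overtime 1 h 28 min.

Regular 34.42 hours, overtime 1.47 hours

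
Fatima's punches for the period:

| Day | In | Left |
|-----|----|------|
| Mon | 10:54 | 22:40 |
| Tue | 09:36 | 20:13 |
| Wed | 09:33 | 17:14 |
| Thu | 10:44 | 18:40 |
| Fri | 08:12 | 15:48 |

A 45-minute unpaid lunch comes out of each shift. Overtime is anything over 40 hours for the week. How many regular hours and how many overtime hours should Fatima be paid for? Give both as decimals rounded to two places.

Mon: 10:54–22:40 = 11 h 46 min; less 45 min break → 11 h 1 min
Tue: 09:36–20:13 = 10 h 37 min; less 45 min break → 9 h 52 min
Wed: 09:33–17:14 = 7 h 41 min; less 45 min break → 6 h 56 min
Thu: 10:44–18:40 = 7 h 56 min; less 45 min break → 7 h 11 min
Fri: 08:12–15:48 = 7 h 36 min; less 45 min break → 6 h 51 min
Total worked: 41 h 51 min = 41.85 h.
Threshold 40 h → overtime 1 h 51 min, regular 40 h 0 min.

Regular 40.00 hours, overtime 1.85 hours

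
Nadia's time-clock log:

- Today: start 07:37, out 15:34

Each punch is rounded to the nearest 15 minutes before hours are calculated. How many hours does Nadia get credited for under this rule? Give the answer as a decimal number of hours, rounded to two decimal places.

8.00 hours

Today: in 07:37→07:30, out 15:34→15:30; 8 h 0 min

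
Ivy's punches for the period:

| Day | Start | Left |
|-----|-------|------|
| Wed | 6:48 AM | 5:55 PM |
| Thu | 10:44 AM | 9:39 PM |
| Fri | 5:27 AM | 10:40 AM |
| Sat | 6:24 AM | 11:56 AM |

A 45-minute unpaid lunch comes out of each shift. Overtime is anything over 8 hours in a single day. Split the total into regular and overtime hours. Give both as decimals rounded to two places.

Regular 25.25 hours, overtime 4.53 hours

Wed: 6:48 AM–5:55 PM = 11 h 7 min; less 45 min break → 10 h 22 min
Thu: 10:44 AM–9:39 PM = 10 h 55 min; less 45 min break → 10 h 10 min
Fri: 5:27 AM–10:40 AM = 5 h 13 min; less 45 min break → 4 h 28 min
Sat: 6:24 AM–11:56 AM = 5 h 32 min; less 45 min break → 4 h 47 min
Wed reg 8 h 0 min / OT 2 h 22 min; Thu reg 8 h 0 min / OT 2 h 10 min; Fri reg 4 h 28 min / OT 0 h 0 min; Sat reg 4 h 47 min / OT 0 h 0 min.
Totals: regular 25 h 15 min, overtime 4 h 32 min.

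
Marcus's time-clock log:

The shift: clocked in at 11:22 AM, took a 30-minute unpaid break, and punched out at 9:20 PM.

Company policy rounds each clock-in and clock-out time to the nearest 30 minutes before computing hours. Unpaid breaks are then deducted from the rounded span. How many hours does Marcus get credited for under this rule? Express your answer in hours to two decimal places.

The shift: in 11:22 AM→11:30 AM, out 9:20 PM→9:30 PM; 10 h 0 min − 30 min = 9 h 30 min

9.50 hours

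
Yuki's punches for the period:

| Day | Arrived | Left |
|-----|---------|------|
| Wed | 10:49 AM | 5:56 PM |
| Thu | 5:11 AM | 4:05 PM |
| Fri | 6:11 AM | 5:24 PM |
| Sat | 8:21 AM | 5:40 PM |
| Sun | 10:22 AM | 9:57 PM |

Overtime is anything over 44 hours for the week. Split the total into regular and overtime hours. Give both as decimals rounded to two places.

Wed: 10:49 AM–5:56 PM = 7 h 7 min
Thu: 5:11 AM–4:05 PM = 10 h 54 min
Fri: 6:11 AM–5:24 PM = 11 h 13 min
Sat: 8:21 AM–5:40 PM = 9 h 19 min
Sun: 10:22 AM–9:57 PM = 11 h 35 min
Total worked: 50 h 8 min = 50.13 h.
Threshold 44 h → overtime 6 h 8 min, regular 44 h 0 min.

Regular 44.00 hours, overtime 6.13 hours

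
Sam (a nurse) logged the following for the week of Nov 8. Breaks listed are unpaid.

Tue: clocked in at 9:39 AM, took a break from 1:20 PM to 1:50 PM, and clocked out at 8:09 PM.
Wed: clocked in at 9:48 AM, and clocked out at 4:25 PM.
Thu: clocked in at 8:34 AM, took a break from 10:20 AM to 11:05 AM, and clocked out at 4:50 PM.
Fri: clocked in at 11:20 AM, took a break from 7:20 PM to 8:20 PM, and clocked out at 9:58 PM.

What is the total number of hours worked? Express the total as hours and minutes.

Tue: 9:39 AM–8:09 PM = 10 h 30 min; less 30 min break → 10 h 0 min
Wed: 9:48 AM–4:25 PM = 6 h 37 min
Thu: 8:34 AM–4:50 PM = 8 h 16 min; less 45 min break → 7 h 31 min
Fri: 11:20 AM–9:58 PM = 10 h 38 min; less 60 min break → 9 h 38 min
Total: 10 h 0 min + 6 h 37 min + 7 h 31 min + 9 h 38 min = 33 h 46 min.

33 h 46 min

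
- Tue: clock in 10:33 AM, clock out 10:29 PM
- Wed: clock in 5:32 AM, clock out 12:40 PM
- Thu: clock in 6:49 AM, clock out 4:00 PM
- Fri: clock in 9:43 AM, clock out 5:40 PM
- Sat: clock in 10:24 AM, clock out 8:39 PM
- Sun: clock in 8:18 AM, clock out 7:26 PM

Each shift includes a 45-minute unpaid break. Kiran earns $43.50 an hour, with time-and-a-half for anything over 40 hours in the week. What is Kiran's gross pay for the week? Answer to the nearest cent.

Tue: 10:33 AM–10:29 PM = 11 h 56 min; less 45 min break → 11 h 11 min
Wed: 5:32 AM–12:40 PM = 7 h 8 min; less 45 min break → 6 h 23 min
Thu: 6:49 AM–4:00 PM = 9 h 11 min; less 45 min break → 8 h 26 min
Fri: 9:43 AM–5:40 PM = 7 h 57 min; less 45 min break → 7 h 12 min
Sat: 10:24 AM–8:39 PM = 10 h 15 min; less 45 min break → 9 h 30 min
Sun: 8:18 AM–7:26 PM = 11 h 8 min; less 45 min break → 10 h 23 min
Total worked: 53 h 5 min = 3185 min.
Regular 40 h 0 min = 2400 min at $43.50/h; overtime 13 h 5 min = 785 min at $65.25/h.
Pay = (2400 × $43.50 + 785 × $65.25) ÷ 60 = $2593.69.

$2593.69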